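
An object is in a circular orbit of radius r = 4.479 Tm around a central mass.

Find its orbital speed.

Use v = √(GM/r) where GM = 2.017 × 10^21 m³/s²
r = 4.479 Tm = 4.479 × 10^12 m
GM = 2.017 × 10^21 m³/s²
GM/r = (2.017 × 10^21) / (4.479 × 10^12) = 4.50324 × 10^8 m²/s²
v = √(GM/r) = 21220.8 m/s ≈ 21.22 km/s

Final answer: 21.22 km/s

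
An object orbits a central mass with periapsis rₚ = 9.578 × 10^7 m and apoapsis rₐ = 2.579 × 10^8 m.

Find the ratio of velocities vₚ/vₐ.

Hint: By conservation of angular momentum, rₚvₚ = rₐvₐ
rₚ = 9.578 × 10^7 m
rₐ = 2.579 × 10^8 m
rₚvₚ = rₐvₐ  ⇒  vₚ/vₐ = rₐ/rₚ
vₚ/vₐ = (2.579 × 10^8) / (9.578 × 10^7) = 2.69263

Final answer: vₚ/vₐ = 2.693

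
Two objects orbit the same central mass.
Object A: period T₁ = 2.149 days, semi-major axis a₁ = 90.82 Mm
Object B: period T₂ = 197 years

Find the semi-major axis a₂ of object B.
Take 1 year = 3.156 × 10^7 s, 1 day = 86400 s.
T₁ = 2.149 days = 185674 s
T₂ = 197 years = 6.21732 × 10^9 s
a₁ = 90.82 Mm = 9.082 × 10^7 m
Kepler's third law: (T₂/T₁)² = (a₂/a₁)³  ⇒  a₂ = a₁ (T₂/T₁)^(2/3)
T₂/T₁ = 33485.2
(T₂/T₁)^(2/3) = 1038.89
a₂ = 9.082 × 10^7 m × 1038.89 = 9.43518 × 10^10 m ≈ 94.35 Gm

Final answer: a₂ = 94.35 Gm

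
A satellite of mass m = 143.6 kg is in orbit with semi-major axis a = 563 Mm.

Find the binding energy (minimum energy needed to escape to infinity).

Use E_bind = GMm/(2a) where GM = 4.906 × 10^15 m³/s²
a = 563 Mm = 5.63 × 10^8 m
GM = 4.906 × 10^15 m³/s²
m = 143.6 kg
GMm = 4.906 × 10^15 × 143.6 = 7.04502 × 10^17 m³·kg/s²
2a = 1.126 × 10^9 m
E_bind = GMm/(2a) = 6.25667 × 10^8 J ≈ 625.7 MJ

Final answer: 625.7 MJ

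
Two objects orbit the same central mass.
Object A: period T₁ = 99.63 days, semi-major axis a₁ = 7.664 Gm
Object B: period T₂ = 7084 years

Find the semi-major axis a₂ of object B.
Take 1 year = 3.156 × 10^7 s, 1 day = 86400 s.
T₁ = 99.63 days = 8.60803 × 10^6 s
T₂ = 7084 years = 2.23571 × 10^11 s
a₁ = 7.664 Gm = 7.664 × 10^9 m
Kepler's third law: (T₂/T₁)² = (a₂/a₁)³  ⇒  a₂ = a₁ (T₂/T₁)^(2/3)
T₂/T₁ = 25972.4
(T₂/T₁)^(2/3) = 877.017
a₂ = 7.664 × 10^9 m × 877.017 = 6.72145 × 10^12 m ≈ 6.721 Tm

Final answer: a₂ = 6.721 Tm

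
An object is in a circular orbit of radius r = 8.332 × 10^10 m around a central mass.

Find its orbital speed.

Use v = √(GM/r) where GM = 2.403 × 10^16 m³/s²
r = 8.332 × 10^10 m
GM = 2.403 × 10^16 m³/s²
GM/r = (2.403 × 10^16) / (8.332 × 10^10) = 288406 m²/s²
v = √(GM/r) = 537.035 m/s ≈ 537 m/s

Final answer: 537 m/s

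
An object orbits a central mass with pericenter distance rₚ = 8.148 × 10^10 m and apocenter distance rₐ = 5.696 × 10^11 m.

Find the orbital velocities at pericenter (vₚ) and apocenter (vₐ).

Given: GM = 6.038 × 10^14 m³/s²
rₚ = 8.148 × 10^10 m
rₐ = 5.696 × 10^11 m
GM = 6.038 × 10^14 m³/s²
a = (rₚ + rₐ)/2 = 3.2554 × 10^11 m
Vis-viva: v² = GM (2/r − 1/a)
vₚ² = 6.038 × 10^14 × (2.45459 × 10^-11 − 3.07182 × 10^-12) = 12966.1 m²/s²
vₚ = 113.869 m/s ≈ 113.9 m/s
vₐ² = 6.038 × 10^14 × (3.51124 × 10^-12 − 3.07182 × 10^-12) = 265.32 m²/s²
vₐ = 16.2886 m/s ≈ 16.29 m/s

Final answer: vₚ = 113.9 m/s, vₐ = 16.29 m/s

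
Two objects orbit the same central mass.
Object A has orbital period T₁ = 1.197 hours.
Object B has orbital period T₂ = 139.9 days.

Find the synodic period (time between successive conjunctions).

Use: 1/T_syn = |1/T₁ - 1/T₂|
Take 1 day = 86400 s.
T₁ = 1.197 hours = 4309.2 s
T₂ = 139.9 days = 1.20874 × 10^7 s
1/T₁ = 0.000232062 s⁻¹
1/T₂ = 8.27311 × 10^-8 s⁻¹
|1/T₁ − 1/T₂| = 0.000231979 s⁻¹
T_syn = 1 / |1/T₁ − 1/T₂| = 4310.74 s ≈ 1.197 hours

Final answer: T_syn = 1.197 hours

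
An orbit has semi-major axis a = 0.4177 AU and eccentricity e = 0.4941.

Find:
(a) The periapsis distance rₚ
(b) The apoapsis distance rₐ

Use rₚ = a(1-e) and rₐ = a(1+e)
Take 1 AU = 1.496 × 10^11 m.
a = 0.4177 AU = 6.24879 × 10^10 m
e = 0.4941:  1 − e = 0.5059,  1 + e = 1.4941
(a) rₚ = a(1 − e) = 6.24879 × 10^10 m × 0.5059 = 3.16126 × 10^10 m ≈ 0.2113 AU
(b) rₐ = a(1 + e) = 6.24879 × 10^10 m × 1.4941 = 9.33632 × 10^10 m ≈ 0.6241 AU

Final answer:
(a) rₚ = 0.2113 AU
(b) rₐ = 0.6241 AU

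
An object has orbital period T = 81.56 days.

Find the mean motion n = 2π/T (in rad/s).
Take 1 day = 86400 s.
T = 81.56 days = 7.04678 × 10^6 s
n = 2π / (7.04678 × 10^6 s) = 8.91639 × 10^-7 rad/s ≈ 8.916 × 10^-7 rad/s

Final answer: n = 8.916 × 10^-7 rad/s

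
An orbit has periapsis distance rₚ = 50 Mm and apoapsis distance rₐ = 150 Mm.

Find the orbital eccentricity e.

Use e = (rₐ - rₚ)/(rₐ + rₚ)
rₚ = 50 Mm = 5 × 10^7 m
rₐ = 150 Mm = 1.5 × 10^8 m
rₐ − rₚ = 1 × 10^8 m
rₐ + rₚ = 2 × 10^8 m
e = (rₐ − rₚ)/(rₐ + rₚ) = 0.5

Final answer: e = 0.5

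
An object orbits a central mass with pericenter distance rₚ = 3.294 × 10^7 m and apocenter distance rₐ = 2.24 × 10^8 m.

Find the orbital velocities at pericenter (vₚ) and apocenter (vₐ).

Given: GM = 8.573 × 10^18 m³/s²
rₚ = 3.294 × 10^7 m
rₐ = 2.24 × 10^8 m
GM = 8.573 × 10^18 m³/s²
a = (rₚ + rₐ)/2 = 1.2847 × 10^8 m
Vis-viva: v² = GM (2/r − 1/a)
vₚ² = 8.573 × 10^18 × (6.07165 × 10^-8 − 7.78392 × 10^-9) = 4.53791 × 10^11 m²/s²
vₚ = 673640 m/s ≈ 673.6 km/s
vₐ² = 8.573 × 10^18 × (8.92857 × 10^-9 − 7.78392 × 10^-9) = 9.81311 × 10^9 m²/s²
vₐ = 99061.1 m/s ≈ 99.06 km/s

Final answer: vₚ = 673.6 km/s, vₐ = 99.06 km/s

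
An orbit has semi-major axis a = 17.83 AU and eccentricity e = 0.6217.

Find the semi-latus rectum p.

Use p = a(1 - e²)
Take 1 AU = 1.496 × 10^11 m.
a = 17.83 AU = 2.66737 × 10^12 m
e = 0.6217,  e² = 0.386511,  1 − e² = 0.613489
p = a(1 − e²) = 2.66737 × 10^12 m × 0.613489 = 1.6364 × 10^12 m ≈ 10.94 AU

Final answer: p = 10.94 AU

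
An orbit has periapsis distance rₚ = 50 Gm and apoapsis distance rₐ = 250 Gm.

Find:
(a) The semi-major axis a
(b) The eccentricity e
rₚ = 50 Gm = 5 × 10^10 m
rₐ = 250 Gm = 2.5 × 10^11 m
(a) a = (rₚ + rₐ)/2 = 1.5 × 10^11 m ≈ 150 Gm
(b) e = (rₐ − rₚ)/(rₐ + rₚ) = (2 × 10^11) / (3 × 10^11) = 0.666667

Final answer:
(a) a = 150 Gm
(b) e = 0.6667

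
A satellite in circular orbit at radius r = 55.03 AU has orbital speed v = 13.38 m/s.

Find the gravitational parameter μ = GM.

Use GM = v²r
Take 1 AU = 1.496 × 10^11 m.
r = 55.03 AU = 8.23249 × 10^12 m
v = 13.38 m/s
v² = 179.024 m²/s²
GM = v²r = 179.024 × 8.23249 × 10^12 = 1.47382 × 10^15 m³/s²
GM ≈ 1.474 × 10^15 m³/s²

Final answer: GM = 1.474 × 10^15 m³/s²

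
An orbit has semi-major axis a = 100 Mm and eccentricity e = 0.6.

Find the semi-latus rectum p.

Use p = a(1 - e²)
a = 100 Mm = 1 × 10^8 m
e = 0.6,  e² = 0.36,  1 − e² = 0.64
p = a(1 − e²) = 1 × 10^8 m × 0.64 = 6.4 × 10^7 m ≈ 64 Mm

Final answer: p = 64 Mm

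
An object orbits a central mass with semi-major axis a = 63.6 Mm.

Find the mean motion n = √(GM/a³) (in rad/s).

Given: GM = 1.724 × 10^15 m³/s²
a = 63.6 Mm = 6.36 × 10^7 m
GM = 1.724 × 10^15 m³/s²
a³ = 2.57259 × 10^23 m³
GM/a³ = (1.724 × 10^15) / (2.57259 × 10^23) = 6.70141 × 10^-9 s⁻²
n = √(GM/a³) = 8.18621 × 10^-5 rad/s ≈ 8.186 × 10^-5 rad/s

Final answer: n = 8.186 × 10^-5 rad/s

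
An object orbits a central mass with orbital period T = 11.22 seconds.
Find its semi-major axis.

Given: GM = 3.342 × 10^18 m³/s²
T = 11.22 seconds
GM = 3.342 × 10^18 m³/s²
Kepler's third law: a³ = GM T² / (4π²)
T² = 125.888 s²
a³ = (3.342 × 10^18) × 125.888 / (4π²) = 1.06569 × 10^19 m³
a = (a³)^(1/3) = 2.20062 × 10^6 m ≈ 2.201 Mm

Final answer: 2.201 Mm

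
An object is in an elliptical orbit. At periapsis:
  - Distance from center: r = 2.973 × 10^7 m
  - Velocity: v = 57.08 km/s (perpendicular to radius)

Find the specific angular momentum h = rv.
r = 2.973 × 10^7 m
v = 57.08 km/s = 57080 m/s
h = rv = 2.973 × 10^7 × 57080 = 1.69699 × 10^12 m²/s ≈ 1.697 × 10^12 m²/s

Final answer: h = 1.697 × 10^12 m²/s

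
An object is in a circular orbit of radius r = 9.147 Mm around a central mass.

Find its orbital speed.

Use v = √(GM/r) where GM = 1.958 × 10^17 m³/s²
r = 9.147 Mm = 9.147 × 10^6 m
GM = 1.958 × 10^17 m³/s²
GM/r = (1.958 × 10^17) / (9.147 × 10^6) = 2.14059 × 10^10 m²/s²
v = √(GM/r) = 146308 m/s ≈ 146.3 km/s

Final answer: 146.3 km/s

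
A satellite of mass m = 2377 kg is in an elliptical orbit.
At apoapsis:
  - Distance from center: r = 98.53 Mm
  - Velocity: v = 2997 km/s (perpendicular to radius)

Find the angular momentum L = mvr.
r = 98.53 Mm = 9.853 × 10^7 m
v = 2997 km/s = 2.997 × 10^6 m/s
vr = 2.997 × 10^6 × 9.853 × 10^7 = 2.95294 × 10^14 m²/s
L = m × vr = 2377 × 2.95294 × 10^14 = 7.01915 × 10^17 kg·m²/s ≈ 7.019 × 10^17 kg·m²/s

Final answer: L = 7.019 × 10^17 kg·m²/s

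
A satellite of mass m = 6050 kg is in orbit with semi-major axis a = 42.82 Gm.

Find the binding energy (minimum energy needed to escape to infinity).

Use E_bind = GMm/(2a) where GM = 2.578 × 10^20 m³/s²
a = 42.82 Gm = 4.282 × 10^10 m
GM = 2.578 × 10^20 m³/s²
m = 6050 kg
GMm = 2.578 × 10^20 × 6050 = 1.55969 × 10^24 m³·kg/s²
2a = 8.564 × 10^10 m
E_bind = GMm/(2a) = 1.82122 × 10^13 J ≈ 18.21 TJ

Final answer: 18.21 TJ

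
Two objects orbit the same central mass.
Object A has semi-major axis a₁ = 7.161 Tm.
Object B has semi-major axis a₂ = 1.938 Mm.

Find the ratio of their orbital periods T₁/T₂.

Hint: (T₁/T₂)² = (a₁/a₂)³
a₁ = 7.161 Tm = 7.161 × 10^12 m
a₂ = 1.938 Mm = 1.938 × 10^6 m
a₁/a₂ = 3.69505 × 10^6
T₁/T₂ = (a₁/a₂)^(3/2) = (3.69505 × 10^6)^1.5 = 7.1028 × 10^9

Final answer: T₁/T₂ = 7.103 × 10^9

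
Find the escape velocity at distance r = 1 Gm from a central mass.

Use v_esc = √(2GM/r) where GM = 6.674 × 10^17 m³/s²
r = 1 Gm = 1 × 10^9 m
GM = 6.674 × 10^17 m³/s²
2GM/r = 2 × (6.674 × 10^17) / (1 × 10^9) = 1.3348 × 10^9 m²/s²
v_esc = √(2GM/r) = 36534.9 m/s ≈ 36.53 km/s

Final answer: 36.53 km/s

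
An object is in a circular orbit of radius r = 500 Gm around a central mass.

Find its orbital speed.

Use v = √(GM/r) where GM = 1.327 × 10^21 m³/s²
r = 500 Gm = 5 × 10^11 m
GM = 1.327 × 10^21 m³/s²
GM/r = (1.327 × 10^21) / (5 × 10^11) = 2.654 × 10^9 m²/s²
v = √(GM/r) = 51517 m/s ≈ 51.52 km/s

Final answer: 51.52 km/s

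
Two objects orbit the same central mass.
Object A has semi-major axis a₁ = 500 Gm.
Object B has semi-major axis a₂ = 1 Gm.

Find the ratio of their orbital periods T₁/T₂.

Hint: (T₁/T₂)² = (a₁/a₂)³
a₁ = 500 Gm = 5 × 10^11 m
a₂ = 1 Gm = 1 × 10^9 m
a₁/a₂ = 500
T₁/T₂ = (a₁/a₂)^(3/2) = (500)^1.5 = 11180.3

Final answer: T₁/T₂ = 1.118 × 10^4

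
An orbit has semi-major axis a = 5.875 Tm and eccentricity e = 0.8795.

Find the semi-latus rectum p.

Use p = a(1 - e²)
a = 5.875 Tm = 5.875 × 10^12 m
e = 0.8795,  e² = 0.77352,  1 − e² = 0.22648
p = a(1 − e²) = 5.875 × 10^12 m × 0.22648 = 1.33057 × 10^12 m ≈ 1.331 Tm

Final answer: p = 1.331 Tm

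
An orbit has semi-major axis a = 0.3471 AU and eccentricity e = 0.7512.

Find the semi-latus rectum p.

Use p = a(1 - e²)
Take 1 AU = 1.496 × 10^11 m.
a = 0.3471 AU = 5.19262 × 10^10 m
e = 0.7512,  e² = 0.564301,  1 − e² = 0.435699
p = a(1 − e²) = 5.19262 × 10^10 m × 0.435699 = 2.26242 × 10^10 m ≈ 0.1512 AU

Final answer: p = 0.1512 AU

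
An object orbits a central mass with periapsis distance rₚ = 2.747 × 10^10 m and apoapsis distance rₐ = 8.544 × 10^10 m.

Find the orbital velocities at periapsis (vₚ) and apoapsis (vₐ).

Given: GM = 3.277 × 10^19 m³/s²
rₚ = 2.747 × 10^10 m
rₐ = 8.544 × 10^10 m
GM = 3.277 × 10^19 m³/s²
a = (rₚ + rₐ)/2 = 5.6455 × 10^10 m
Vis-viva: v² = GM (2/r − 1/a)
vₚ² = 3.277 × 10^19 × (7.28067 × 10^-11 − 1.77132 × 10^-11) = 1.80541 × 10^9 m²/s²
vₚ = 42490.2 m/s ≈ 42.49 km/s
vₐ² = 3.277 × 10^19 × (2.34082 × 10^-11 − 1.77132 × 10^-11) = 1.86626 × 10^8 m²/s²
vₐ = 13661.1 m/s ≈ 13.66 km/s

Final answer: vₚ = 42.49 km/s, vₐ = 13.66 km/s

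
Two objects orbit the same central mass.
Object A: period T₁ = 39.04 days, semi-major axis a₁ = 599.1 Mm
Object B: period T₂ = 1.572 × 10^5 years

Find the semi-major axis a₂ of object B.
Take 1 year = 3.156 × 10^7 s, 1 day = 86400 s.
T₁ = 39.04 days = 3.37306 × 10^6 s
T₂ = 1.572 × 10^5 years = 4.96123 × 10^12 s
a₁ = 599.1 Mm = 5.991 × 10^8 m
Kepler's third law: (T₂/T₁)² = (a₂/a₁)³  ⇒  a₂ = a₁ (T₂/T₁)^(2/3)
T₂/T₁ = 1.47084 × 10^6
(T₂/T₁)^(2/3) = 12933.3
a₂ = 5.991 × 10^8 m × 12933.3 = 7.74836 × 10^12 m ≈ 7.748 Tm

Final answer: a₂ = 7.748 Tm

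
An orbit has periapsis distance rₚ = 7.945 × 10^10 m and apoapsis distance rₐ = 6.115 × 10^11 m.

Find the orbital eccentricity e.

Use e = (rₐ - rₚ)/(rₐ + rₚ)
rₚ = 7.945 × 10^10 m
rₐ = 6.115 × 10^11 m
rₐ − rₚ = 5.3205 × 10^11 m
rₐ + rₚ = 6.9095 × 10^11 m
e = (rₐ − rₚ)/(rₐ + rₚ) = 0.770027

Final answer: e = 0.77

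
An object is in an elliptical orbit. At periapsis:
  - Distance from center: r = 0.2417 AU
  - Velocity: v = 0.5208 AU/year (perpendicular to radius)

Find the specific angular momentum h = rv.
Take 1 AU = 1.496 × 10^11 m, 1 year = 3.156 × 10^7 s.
r = 0.2417 AU = 3.61583 × 10^10 m
v = 0.5208 AU/year = 2468.68 m/s
h = rv = 3.61583 × 10^10 × 2468.68 = 8.92635 × 10^13 m²/s ≈ 8.926 × 10^13 m²/s

Final answer: h = 8.926 × 10^13 m²/s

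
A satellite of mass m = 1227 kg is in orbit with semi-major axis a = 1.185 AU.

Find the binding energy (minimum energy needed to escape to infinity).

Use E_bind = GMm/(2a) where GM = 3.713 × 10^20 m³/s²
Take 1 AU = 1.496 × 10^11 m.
a = 1.185 AU = 1.77276 × 10^11 m
GM = 3.713 × 10^20 m³/s²
m = 1227 kg
GMm = 3.713 × 10^20 × 1227 = 4.55585 × 10^23 m³·kg/s²
2a = 3.54552 × 10^11 m
E_bind = GMm/(2a) = 1.28496 × 10^12 J ≈ 1.285 TJ

Final answer: 1.285 TJ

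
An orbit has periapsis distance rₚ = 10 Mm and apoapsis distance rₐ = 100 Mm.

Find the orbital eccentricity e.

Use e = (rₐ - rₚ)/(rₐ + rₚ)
rₚ = 10 Mm = 1 × 10^7 m
rₐ = 100 Mm = 1 × 10^8 m
rₐ − rₚ = 9 × 10^7 m
rₐ + rₚ = 1.1 × 10^8 m
e = (rₐ − rₚ)/(rₐ + rₚ) = 0.818182

Final answer: e = 0.8182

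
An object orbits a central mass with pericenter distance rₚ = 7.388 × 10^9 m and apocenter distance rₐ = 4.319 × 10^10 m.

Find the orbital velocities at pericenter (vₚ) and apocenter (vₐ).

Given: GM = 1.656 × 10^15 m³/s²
rₚ = 7.388 × 10^9 m
rₐ = 4.319 × 10^10 m
GM = 1.656 × 10^15 m³/s²
a = (rₚ + rₐ)/2 = 2.5289 × 10^10 m
Vis-viva: v² = GM (2/r − 1/a)
vₚ² = 1.656 × 10^15 × (2.70709 × 10^-10 − 3.95429 × 10^-11) = 382812 m²/s²
vₚ = 618.718 m/s ≈ 618.7 m/s
vₐ² = 1.656 × 10^15 × (4.6307 × 10^-11 − 3.95429 × 10^-11) = 11201.4 m²/s²
vₐ = 105.837 m/s ≈ 105.8 m/s

Final answer: vₚ = 618.7 m/s, vₐ = 105.8 m/s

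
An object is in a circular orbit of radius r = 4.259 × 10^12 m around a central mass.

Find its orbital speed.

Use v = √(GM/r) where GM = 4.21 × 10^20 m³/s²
r = 4.259 × 10^12 m
GM = 4.21 × 10^20 m³/s²
GM/r = (4.21 × 10^20) / (4.259 × 10^12) = 9.88495 × 10^7 m²/s²
v = √(GM/r) = 9942.31 m/s ≈ 9.942 km/s

Final answer: 9.942 km/s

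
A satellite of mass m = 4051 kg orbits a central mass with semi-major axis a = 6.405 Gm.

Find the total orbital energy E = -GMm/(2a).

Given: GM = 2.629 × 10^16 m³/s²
a = 6.405 Gm = 6.405 × 10^9 m
GM = 2.629 × 10^16 m³/s²
2a = 1.281 × 10^10 m
GMm = 2.629 × 10^16 × 4051 = 1.06501 × 10^20 m³·kg/s²
E = −GMm/(2a) = -8.31388 × 10^9 J ≈ -8.314 GJ

Final answer: -8.314 GJ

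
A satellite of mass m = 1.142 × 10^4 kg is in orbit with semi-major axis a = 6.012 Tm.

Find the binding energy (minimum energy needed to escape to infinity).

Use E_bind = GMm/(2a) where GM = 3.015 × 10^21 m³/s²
a = 6.012 Tm = 6.012 × 10^12 m
GM = 3.015 × 10^21 m³/s²
m = 1.142 × 10^4 kg
GMm = 3.015 × 10^21 × 11420 = 3.44313 × 10^25 m³·kg/s²
2a = 1.2024 × 10^13 m
E_bind = GMm/(2a) = 2.86355 × 10^12 J ≈ 2.864 TJ

Final answer: 2.864 TJ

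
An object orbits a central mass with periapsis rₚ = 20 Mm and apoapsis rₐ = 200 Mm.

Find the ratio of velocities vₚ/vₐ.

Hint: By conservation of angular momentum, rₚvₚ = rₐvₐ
rₚ = 20 Mm = 2 × 10^7 m
rₐ = 200 Mm = 2 × 10^8 m
rₚvₚ = rₐvₐ  ⇒  vₚ/vₐ = rₐ/rₚ
vₚ/vₐ = (2 × 10^8) / (2 × 10^7) = 10

Final answer: vₚ/vₐ = 10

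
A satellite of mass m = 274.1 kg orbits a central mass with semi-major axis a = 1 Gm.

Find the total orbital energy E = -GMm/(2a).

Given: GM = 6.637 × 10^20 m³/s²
a = 1 Gm = 1 × 10^9 m
GM = 6.637 × 10^20 m³/s²
2a = 2 × 10^9 m
GMm = 6.637 × 10^20 × 274.1 = 1.8192 × 10^23 m³·kg/s²
E = −GMm/(2a) = -9.09601 × 10^13 J ≈ -90.96 TJ

Final answer: -90.96 TJ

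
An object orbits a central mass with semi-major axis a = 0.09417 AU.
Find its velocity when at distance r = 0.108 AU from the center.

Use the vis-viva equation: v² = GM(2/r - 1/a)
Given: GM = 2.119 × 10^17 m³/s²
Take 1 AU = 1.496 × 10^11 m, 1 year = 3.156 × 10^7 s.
a = 0.09417 AU = 1.40878 × 10^10 m
r = 0.108 AU = 1.61568 × 10^10 m
GM = 2.119 × 10^17 m³/s²
2/r − 1/a = 1.23787 × 10^-10 − 7.09832 × 10^-11 = 5.28036 × 10^-11 m⁻¹
v² = GM (2/r − 1/a) = 1.11891 × 10^7 m²/s²
v = 3345.01 m/s ≈ 0.7057 AU/year

Final answer: 0.7057 AU/year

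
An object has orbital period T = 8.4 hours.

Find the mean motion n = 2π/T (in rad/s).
T = 8.4 hours = 30240 s
n = 2π / 30240 s = 0.000207777 rad/s ≈ 0.0002078 rad/s

Final answer: n = 0.0002078 rad/s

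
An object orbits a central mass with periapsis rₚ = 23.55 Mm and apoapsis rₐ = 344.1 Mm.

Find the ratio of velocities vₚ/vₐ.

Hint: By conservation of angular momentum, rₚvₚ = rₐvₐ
rₚ = 23.55 Mm = 2.355 × 10^7 m
rₐ = 344.1 Mm = 3.441 × 10^8 m
rₚvₚ = rₐvₐ  ⇒  vₚ/vₐ = rₐ/rₚ
vₚ/vₐ = (3.441 × 10^8) / (2.355 × 10^7) = 14.6115

Final answer: vₚ/vₐ = 14.61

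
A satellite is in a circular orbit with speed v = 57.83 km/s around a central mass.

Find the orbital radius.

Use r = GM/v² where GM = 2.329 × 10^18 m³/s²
v = 57.83 km/s = 57830 m/s
GM = 2.329 × 10^18 m³/s²
v² = 3.34431 × 10^9 m²/s²
r = GM/v² = (2.329 × 10^18) / (3.34431 × 10^9) = 6.96407 × 10^8 m ≈ 6.964 × 10^8 m

Final answer: 6.964 × 10^8 m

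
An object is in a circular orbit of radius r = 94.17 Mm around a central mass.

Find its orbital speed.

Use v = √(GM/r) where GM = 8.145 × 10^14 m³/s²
r = 94.17 Mm = 9.417 × 10^7 m
GM = 8.145 × 10^14 m³/s²
GM/r = (8.145 × 10^14) / (9.417 × 10^7) = 8.64925 × 10^6 m²/s²
v = √(GM/r) = 2940.96 m/s ≈ 2.941 km/s

Final answer: 2.941 km/s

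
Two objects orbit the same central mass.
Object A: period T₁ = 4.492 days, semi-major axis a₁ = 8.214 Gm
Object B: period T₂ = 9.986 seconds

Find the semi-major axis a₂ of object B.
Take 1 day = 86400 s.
T₁ = 4.492 days = 388109 s
T₂ = 9.986 seconds
a₁ = 8.214 Gm = 8.214 × 10^9 m
Kepler's third law: (T₂/T₁)² = (a₂/a₁)³  ⇒  a₂ = a₁ (T₂/T₁)^(2/3)
T₂/T₁ = 2.57299 × 10^-5
(T₂/T₁)^(2/3) = 0.000871549
a₂ = 8.214 × 10^9 m × 0.000871549 = 7.15891 × 10^6 m ≈ 7.159 Mm

Final answer: a₂ = 7.159 Mm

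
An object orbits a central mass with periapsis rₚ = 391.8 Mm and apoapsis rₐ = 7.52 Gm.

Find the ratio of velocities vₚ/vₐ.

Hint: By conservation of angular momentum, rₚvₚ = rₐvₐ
rₚ = 391.8 Mm = 3.918 × 10^8 m
rₐ = 7.52 Gm = 7.52 × 10^9 m
rₚvₚ = rₐvₐ  ⇒  vₚ/vₐ = rₐ/rₚ
vₚ/vₐ = (7.52 × 10^9) / (3.918 × 10^8) = 19.1935

Final answer: vₚ/vₐ = 19.19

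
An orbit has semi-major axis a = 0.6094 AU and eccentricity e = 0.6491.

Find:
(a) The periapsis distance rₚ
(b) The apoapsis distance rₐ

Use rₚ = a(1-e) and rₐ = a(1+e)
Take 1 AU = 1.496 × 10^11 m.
a = 0.6094 AU = 9.11662 × 10^10 m
e = 0.6491:  1 − e = 0.3509,  1 + e = 1.6491
(a) rₚ = a(1 − e) = 9.11662 × 10^10 m × 0.3509 = 3.19902 × 10^10 m ≈ 0.2138 AU
(b) rₐ = a(1 + e) = 9.11662 × 10^10 m × 1.6491 = 1.50342 × 10^11 m ≈ 1.005 AU

Final answer:
(a) rₚ = 0.2138 AU
(b) rₐ = 1.005 AU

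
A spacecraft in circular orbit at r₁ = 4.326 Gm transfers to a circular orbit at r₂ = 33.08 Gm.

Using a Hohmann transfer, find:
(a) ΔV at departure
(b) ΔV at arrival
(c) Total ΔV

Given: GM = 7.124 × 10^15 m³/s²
r₁ = 4.326 Gm = 4.326 × 10^9 m
r₂ = 33.08 Gm = 3.308 × 10^10 m
GM = 7.124 × 10^15 m³/s²
Transfer ellipse: a_t = (r₁ + r₂)/2 = 1.8703 × 10^10 m
Circular speed at r₁: v₁ = √(GM/r₁) = 1283.27 m/s
Transfer speed at r₁ (periapsis): v₁ₜ = √(GM(2/r₁ − 1/a_t)) = 1706.66 m/s
(a) ΔV₁ = v₁ₜ − v₁ = 423.383 m/s ≈ 423.4 m/s
Circular speed at r₂: v₂ = √(GM/r₂) = 464.065 m/s
Transfer speed at r₂ (apoapsis): v₂ₜ = √(GM(2/r₂ − 1/a_t)) = 223.186 m/s
(b) ΔV₂ = v₂ − v₂ₜ = 240.879 m/s ≈ 240.9 m/s
(c) ΔV_total = ΔV₁ + ΔV₂ = 664.263 m/s ≈ 664.3 m/s

Final answer:
(a) ΔV₁ = 423.4 m/s
(b) ΔV₂ = 240.9 m/s
(c) ΔV_total = 664.3 m/s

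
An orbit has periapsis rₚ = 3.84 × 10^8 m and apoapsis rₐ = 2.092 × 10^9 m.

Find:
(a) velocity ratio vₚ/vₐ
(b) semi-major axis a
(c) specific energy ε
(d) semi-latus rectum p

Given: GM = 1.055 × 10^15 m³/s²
rₚ = 3.84 × 10^8 m
rₐ = 2.092 × 10^9 m
GM = 1.055 × 10^15 m³/s²
a = (rₚ + rₐ)/2 = 1.238 × 10^9 m
e = (rₐ − rₚ)/(rₐ + rₚ) = (1.708 × 10^9) / (2.476 × 10^9) = 0.689822
(a) vₚ/vₐ = rₐ/rₚ (angular momentum) = (2.092 × 10^9) / (3.84 × 10^8) = 5.44792 ≈ 5.448
(b) a = 1.238 × 10^9 m ≈ 1.238 × 10^9 m
(c) 2a = 2.476 × 10^9 m;  ε = −GM/(2a) = -426090 J/kg ≈ -426.1 kJ/kg
(d) 1 − e² = 0.524145;  p = a(1 − e²) = 1.238 × 10^9 × 0.524145 = 6.48892 × 10^8 m ≈ 6.489 × 10^8 m

Final answer:
(a) velocity ratio vₚ/vₐ = 5.448
(b) semi-major axis a = 1.238 × 10^9 m
(c) specific energy ε = -426.1 kJ/kg
(d) semi-latus rectum p = 6.489 × 10^8 m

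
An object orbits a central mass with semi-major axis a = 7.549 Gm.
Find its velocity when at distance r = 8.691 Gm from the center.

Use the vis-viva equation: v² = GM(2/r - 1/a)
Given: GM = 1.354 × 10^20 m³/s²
a = 7.549 Gm = 7.549 × 10^9 m
r = 8.691 Gm = 8.691 × 10^9 m
GM = 1.354 × 10^20 m³/s²
2/r − 1/a = 2.30123 × 10^-10 − 1.32468 × 10^-10 = 9.76552 × 10^-11 m⁻¹
v² = GM (2/r − 1/a) = 1.32225 × 10^10 m²/s²
v = 114989 m/s ≈ 115 km/s

Final answer: 115 km/s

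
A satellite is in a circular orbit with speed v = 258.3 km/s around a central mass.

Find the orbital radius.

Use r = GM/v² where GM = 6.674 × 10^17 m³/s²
v = 258.3 km/s = 258300 m/s
GM = 6.674 × 10^17 m³/s²
v² = 6.67189 × 10^10 m²/s²
r = GM/v² = (6.674 × 10^17) / (6.67189 × 10^10) = 1.00032 × 10^7 m ≈ 10 Mm

Final answer: 10 Mm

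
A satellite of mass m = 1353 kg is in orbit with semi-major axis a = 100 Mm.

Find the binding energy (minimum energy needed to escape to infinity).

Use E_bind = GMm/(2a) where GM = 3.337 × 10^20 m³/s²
a = 100 Mm = 1 × 10^8 m
GM = 3.337 × 10^20 m³/s²
m = 1353 kg
GMm = 3.337 × 10^20 × 1353 = 4.51496 × 10^23 m³·kg/s²
2a = 2 × 10^8 m
E_bind = GMm/(2a) = 2.25748 × 10^15 J ≈ 2.257 PJ

Final answer: 2.257 PJ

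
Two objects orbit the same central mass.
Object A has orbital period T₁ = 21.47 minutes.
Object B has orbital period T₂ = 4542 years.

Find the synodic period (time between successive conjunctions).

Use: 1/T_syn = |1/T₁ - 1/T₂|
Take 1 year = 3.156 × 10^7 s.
T₁ = 21.47 minutes = 1288.2 s
T₂ = 4542 years = 1.43346 × 10^11 s
1/T₁ = 0.000776277 s⁻¹
1/T₂ = 6.97615 × 10^-12 s⁻¹
|1/T₁ − 1/T₂| = 0.000776277 s⁻¹
T_syn = 1 / |1/T₁ − 1/T₂| = 1288.2 s ≈ 21.47 minutes

Final answer: T_syn = 21.47 minutes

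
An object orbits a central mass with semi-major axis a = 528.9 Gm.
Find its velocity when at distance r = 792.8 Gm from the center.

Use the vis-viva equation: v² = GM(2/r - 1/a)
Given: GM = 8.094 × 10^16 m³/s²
a = 528.9 Gm = 5.289 × 10^11 m
r = 792.8 Gm = 7.928 × 10^11 m
GM = 8.094 × 10^16 m³/s²
2/r − 1/a = 2.5227 × 10^-12 − 1.89072 × 10^-12 = 6.31988 × 10^-13 m⁻¹
v² = GM (2/r − 1/a) = 51153.1 m²/s²
v = 226.17 m/s ≈ 226.2 m/s

Final answer: 226.2 m/s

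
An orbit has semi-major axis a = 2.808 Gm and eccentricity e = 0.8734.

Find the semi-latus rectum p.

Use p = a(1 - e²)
a = 2.808 Gm = 2.808 × 10^9 m
e = 0.8734,  e² = 0.762828,  1 − e² = 0.237172
p = a(1 − e²) = 2.808 × 10^9 m × 0.237172 = 6.6598 × 10^8 m ≈ 666 Mm

Final answer: p = 666 Mm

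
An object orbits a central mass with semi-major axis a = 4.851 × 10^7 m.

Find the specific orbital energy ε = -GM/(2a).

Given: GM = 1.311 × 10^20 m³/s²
a = 4.851 × 10^7 m
GM = 1.311 × 10^20 m³/s²
2a = 9.702 × 10^7 m
ε = −GM/(2a) = -1.35127 × 10^12 J/kg ≈ -1351 GJ/kg

Final answer: -1351 GJ/kg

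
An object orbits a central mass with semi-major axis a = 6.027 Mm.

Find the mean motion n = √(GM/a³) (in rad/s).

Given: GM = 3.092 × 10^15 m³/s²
a = 6.027 Mm = 6.027 × 10^6 m
GM = 3.092 × 10^15 m³/s²
a³ = 2.18929 × 10^20 m³
GM/a³ = (3.092 × 10^15) / (2.18929 × 10^20) = 1.41233 × 10^-5 s⁻²
n = √(GM/a³) = 0.0037581 rad/s ≈ 0.003758 rad/s

Final answer: n = 0.003758 rad/s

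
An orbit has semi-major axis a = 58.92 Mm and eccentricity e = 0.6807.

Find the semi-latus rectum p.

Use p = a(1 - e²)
a = 58.92 Mm = 5.892 × 10^7 m
e = 0.6807,  e² = 0.463352,  1 − e² = 0.536648
p = a(1 − e²) = 5.892 × 10^7 m × 0.536648 = 3.16193 × 10^7 m ≈ 31.62 Mm

Final answer: p = 31.62 Mm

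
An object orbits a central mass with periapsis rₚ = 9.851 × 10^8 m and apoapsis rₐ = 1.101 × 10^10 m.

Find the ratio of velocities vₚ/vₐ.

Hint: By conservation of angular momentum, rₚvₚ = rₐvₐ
rₚ = 9.851 × 10^8 m
rₐ = 1.101 × 10^10 m
rₚvₚ = rₐvₐ  ⇒  vₚ/vₐ = rₐ/rₚ
vₚ/vₐ = (1.101 × 10^10) / (9.851 × 10^8) = 11.1765

Final answer: vₚ/vₐ = 11.18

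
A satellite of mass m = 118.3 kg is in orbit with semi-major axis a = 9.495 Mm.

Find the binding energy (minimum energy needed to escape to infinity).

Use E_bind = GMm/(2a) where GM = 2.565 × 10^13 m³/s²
a = 9.495 Mm = 9.495 × 10^6 m
GM = 2.565 × 10^13 m³/s²
m = 118.3 kg
GMm = 2.565 × 10^13 × 118.3 = 3.0344 × 10^15 m³·kg/s²
2a = 1.899 × 10^7 m
E_bind = GMm/(2a) = 1.59789 × 10^8 J ≈ 159.8 MJ

Final answer: 159.8 MJ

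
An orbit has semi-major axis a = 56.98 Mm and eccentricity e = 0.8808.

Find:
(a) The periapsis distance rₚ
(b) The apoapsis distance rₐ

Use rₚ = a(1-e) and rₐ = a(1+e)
a = 56.98 Mm = 5.698 × 10^7 m
e = 0.8808:  1 − e = 0.1192,  1 + e = 1.8808
(a) rₚ = a(1 − e) = 5.698 × 10^7 m × 0.1192 = 6.79202 × 10^6 m ≈ 6.792 Mm
(b) rₐ = a(1 + e) = 5.698 × 10^7 m × 1.8808 = 1.07168 × 10^8 m ≈ 107.2 Mm

Final answer:
(a) rₚ = 6.792 Mm
(b) rₐ = 107.2 Mm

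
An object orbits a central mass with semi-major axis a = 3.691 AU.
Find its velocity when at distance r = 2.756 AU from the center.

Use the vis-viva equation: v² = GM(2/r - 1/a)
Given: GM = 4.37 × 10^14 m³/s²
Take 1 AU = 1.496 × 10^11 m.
a = 3.691 AU = 5.52174 × 10^11 m
r = 2.756 AU = 4.12298 × 10^11 m
GM = 4.37 × 10^14 m³/s²
2/r − 1/a = 4.85087 × 10^-12 − 1.81102 × 10^-12 = 3.03984 × 10^-12 m⁻¹
v² = GM (2/r − 1/a) = 1328.41 m²/s²
v = 36.4474 m/s ≈ 36.45 m/s

Final answer: 36.45 m/s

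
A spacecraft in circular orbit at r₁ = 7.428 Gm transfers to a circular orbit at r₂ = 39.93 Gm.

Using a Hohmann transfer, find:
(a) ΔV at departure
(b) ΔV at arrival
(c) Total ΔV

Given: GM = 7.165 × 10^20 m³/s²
r₁ = 7.428 Gm = 7.428 × 10^9 m
r₂ = 39.93 Gm = 3.993 × 10^10 m
GM = 7.165 × 10^20 m³/s²
Transfer ellipse: a_t = (r₁ + r₂)/2 = 2.3679 × 10^10 m
Circular speed at r₁: v₁ = √(GM/r₁) = 310579 m/s
Transfer speed at r₁ (periapsis): v₁ₜ = √(GM(2/r₁ − 1/a_t)) = 403311 m/s
(a) ΔV₁ = v₁ₜ − v₁ = 92732 m/s ≈ 92.73 km/s
Circular speed at r₂: v₂ = √(GM/r₂) = 133955 m/s
Transfer speed at r₂ (apoapsis): v₂ₜ = √(GM(2/r₂ − 1/a_t)) = 75026.2 m/s
(b) ΔV₂ = v₂ − v₂ₜ = 58928.7 m/s ≈ 58.93 km/s
(c) ΔV_total = ΔV₁ + ΔV₂ = 151661 m/s ≈ 151.7 km/s

Final answer:
(a) ΔV₁ = 92.73 km/s
(b) ΔV₂ = 58.93 km/s
(c) ΔV_total = 151.7 km/s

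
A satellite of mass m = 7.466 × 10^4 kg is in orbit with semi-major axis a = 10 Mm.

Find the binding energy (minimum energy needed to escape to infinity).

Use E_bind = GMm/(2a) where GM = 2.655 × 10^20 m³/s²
a = 10 Mm = 1 × 10^7 m
GM = 2.655 × 10^20 m³/s²
m = 7.466 × 10^4 kg
GMm = 2.655 × 10^20 × 74660 = 1.98222 × 10^25 m³·kg/s²
2a = 2 × 10^7 m
E_bind = GMm/(2a) = 9.91112 × 10^17 J ≈ 991.1 PJ

Final answer: 991.1 PJ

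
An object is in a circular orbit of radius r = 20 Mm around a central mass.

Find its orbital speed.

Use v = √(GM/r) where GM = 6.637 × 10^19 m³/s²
r = 20 Mm = 2 × 10^7 m
GM = 6.637 × 10^19 m³/s²
GM/r = (6.637 × 10^19) / (2 × 10^7) = 3.3185 × 10^12 m²/s²
v = √(GM/r) = 1.82168 × 10^6 m/s ≈ 1822 km/s

Final answer: 1822 km/s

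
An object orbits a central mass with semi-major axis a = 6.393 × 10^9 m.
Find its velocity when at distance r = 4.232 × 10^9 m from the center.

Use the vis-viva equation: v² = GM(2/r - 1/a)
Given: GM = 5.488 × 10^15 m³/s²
a = 6.393 × 10^9 m
r = 4.232 × 10^9 m
GM = 5.488 × 10^15 m³/s²
2/r − 1/a = 4.7259 × 10^-10 − 1.56421 × 10^-10 = 3.16169 × 10^-10 m⁻¹
v² = GM (2/r − 1/a) = 1.73513 × 10^6 m²/s²
v = 1317.24 m/s ≈ 1.317 km/s

Final answer: 1.317 km/s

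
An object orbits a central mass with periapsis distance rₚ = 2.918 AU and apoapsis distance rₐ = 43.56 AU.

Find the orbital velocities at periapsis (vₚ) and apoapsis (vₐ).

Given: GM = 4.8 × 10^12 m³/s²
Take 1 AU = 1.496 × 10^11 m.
rₚ = 2.918 AU = 4.36533 × 10^11 m
rₐ = 43.56 AU = 6.51658 × 10^12 m
GM = 4.8 × 10^12 m³/s²
a = (rₚ + rₐ)/2 = 3.47655 × 10^12 m
Vis-viva: v² = GM (2/r − 1/a)
vₚ² = 4.8 × 10^12 × (4.58156 × 10^-12 − 2.87641 × 10^-13) = 20.6108 m²/s²
vₚ = 4.53991 m/s ≈ 4.54 m/s
vₐ² = 4.8 × 10^12 × (3.0691 × 10^-13 − 2.87641 × 10^-13) = 0.0924889 m²/s²
vₐ = 0.30412 m/s ≈ 0.3041 m/s

Final answer: vₚ = 4.54 m/s, vₐ = 0.3041 m/s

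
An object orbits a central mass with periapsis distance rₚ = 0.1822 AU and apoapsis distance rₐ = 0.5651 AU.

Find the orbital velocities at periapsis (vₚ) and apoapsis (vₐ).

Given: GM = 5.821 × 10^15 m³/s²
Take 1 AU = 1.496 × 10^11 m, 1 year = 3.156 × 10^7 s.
rₚ = 0.1822 AU = 2.72571 × 10^10 m
rₐ = 0.5651 AU = 8.4539 × 10^10 m
GM = 5.821 × 10^15 m³/s²
a = (rₚ + rₐ)/2 = 5.5898 × 10^10 m
Vis-viva: v² = GM (2/r − 1/a)
vₚ² = 5.821 × 10^15 × (7.33753 × 10^-11 − 1.78897 × 10^-11) = 322982 m²/s²
vₚ = 568.315 m/s ≈ 0.1199 AU/year
vₐ² = 5.821 × 10^15 × (2.36577 × 10^-11 − 1.78897 × 10^-11) = 33575.6 m²/s²
vₐ = 183.237 m/s ≈ 183.2 m/s

Final answer: vₚ = 0.1199 AU/year, vₐ = 183.2 m/s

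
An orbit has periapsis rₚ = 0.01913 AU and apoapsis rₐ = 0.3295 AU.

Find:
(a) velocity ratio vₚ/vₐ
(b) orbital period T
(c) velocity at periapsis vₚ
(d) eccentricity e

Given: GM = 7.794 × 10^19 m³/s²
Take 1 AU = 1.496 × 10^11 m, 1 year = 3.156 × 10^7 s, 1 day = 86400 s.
rₚ = 0.01913 AU = 2.86185 × 10^9 m
rₐ = 0.3295 AU = 4.92932 × 10^10 m
GM = 7.794 × 10^19 m³/s²
a = (rₚ + rₐ)/2 = 2.60775 × 10^10 m
e = (rₐ − rₚ)/(rₐ + rₚ) = (4.64314 × 10^10) / (5.2155 × 10^10) = 0.890256
(a) vₚ/vₐ = rₐ/rₚ (angular momentum) = (4.92932 × 10^10) / (2.86185 × 10^9) = 17.2243 ≈ 17.22
(b) a³ = 1.77337 × 10^31 m³;  T = 2π √(a³/GM) = 2π × 477001 s = 2.99709 × 10^6 s ≈ 34.69 days
(c) vₚ² = GM (2/rₚ − 1/a) = 7.794 × 10^19 × (6.98849 × 10^-10 − 3.83472 × 10^-11) = 5.14795 × 10^10 m²/s²;  vₚ = 226891 m/s ≈ 47.87 AU/year
(d) e = 0.890256 ≈ 0.8903

Final answer:
(a) velocity ratio vₚ/vₐ = 17.22
(b) orbital period T = 34.69 days
(c) velocity at periapsis vₚ = 47.87 AU/year
(d) eccentricity e = 0.8903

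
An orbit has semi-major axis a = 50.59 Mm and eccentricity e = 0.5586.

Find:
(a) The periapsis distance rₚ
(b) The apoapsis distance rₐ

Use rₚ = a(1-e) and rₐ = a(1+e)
a = 50.59 Mm = 5.059 × 10^7 m
e = 0.5586:  1 − e = 0.4414,  1 + e = 1.5586
(a) rₚ = a(1 − e) = 5.059 × 10^7 m × 0.4414 = 2.23304 × 10^7 m ≈ 22.33 Mm
(b) rₐ = a(1 + e) = 5.059 × 10^7 m × 1.5586 = 7.88496 × 10^7 m ≈ 78.85 Mm

Final answer:
(a) rₚ = 22.33 Mm
(b) rₐ = 78.85 Mm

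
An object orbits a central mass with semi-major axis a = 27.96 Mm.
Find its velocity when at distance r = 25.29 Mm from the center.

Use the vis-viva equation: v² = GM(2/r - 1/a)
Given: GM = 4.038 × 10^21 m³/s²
a = 27.96 Mm = 2.796 × 10^7 m
r = 25.29 Mm = 2.529 × 10^7 m
GM = 4.038 × 10^21 m³/s²
2/r − 1/a = 7.90826 × 10^-8 − 3.57654 × 10^-8 = 4.33173 × 10^-8 m⁻¹
v² = GM (2/r − 1/a) = 1.74915 × 10^14 m²/s²
v = 1.32255 × 10^7 m/s ≈ 1.323 × 10^4 km/s

Final answer: 1.323 × 10^4 km/s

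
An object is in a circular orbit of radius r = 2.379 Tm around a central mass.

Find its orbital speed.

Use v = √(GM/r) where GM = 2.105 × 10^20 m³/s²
r = 2.379 Tm = 2.379 × 10^12 m
GM = 2.105 × 10^20 m³/s²
GM/r = (2.105 × 10^20) / (2.379 × 10^12) = 8.84826 × 10^7 m²/s²
v = √(GM/r) = 9406.52 m/s ≈ 9.407 km/s

Final answer: 9.407 km/s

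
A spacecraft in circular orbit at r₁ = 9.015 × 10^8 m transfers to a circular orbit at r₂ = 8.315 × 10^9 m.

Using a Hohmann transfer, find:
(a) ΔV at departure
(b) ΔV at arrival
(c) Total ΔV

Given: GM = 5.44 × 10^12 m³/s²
r₁ = 9.015 × 10^8 m
r₂ = 8.315 × 10^9 m
GM = 5.44 × 10^12 m³/s²
Transfer ellipse: a_t = (r₁ + r₂)/2 = 4.60825 × 10^9 m
Circular speed at r₁: v₁ = √(GM/r₁) = 77.6813 m/s
Transfer speed at r₁ (periapsis): v₁ₜ = √(GM(2/r₁ − 1/a_t)) = 104.347 m/s
(a) ΔV₁ = v₁ₜ − v₁ = 26.6656 m/s ≈ 26.67 m/s
Circular speed at r₂: v₂ = √(GM/r₂) = 25.5781 m/s
Transfer speed at r₂ (apoapsis): v₂ₜ = √(GM(2/r₂ − 1/a_t)) = 11.3131 m/s
(b) ΔV₂ = v₂ − v₂ₜ = 14.265 m/s ≈ 14.26 m/s
(c) ΔV_total = ΔV₁ + ΔV₂ = 40.9306 m/s ≈ 40.93 m/s

Final answer:
(a) ΔV₁ = 26.67 m/s
(b) ΔV₂ = 14.26 m/s
(c) ΔV_total = 40.93 m/s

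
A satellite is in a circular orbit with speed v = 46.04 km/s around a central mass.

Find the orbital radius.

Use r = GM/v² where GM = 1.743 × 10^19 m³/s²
v = 46.04 km/s = 46040 m/s
GM = 1.743 × 10^19 m³/s²
v² = 2.11968 × 10^9 m²/s²
r = GM/v² = (1.743 × 10^19) / (2.11968 × 10^9) = 8.22293 × 10^9 m ≈ 8.223 × 10^9 m

Final answer: 8.223 × 10^9 m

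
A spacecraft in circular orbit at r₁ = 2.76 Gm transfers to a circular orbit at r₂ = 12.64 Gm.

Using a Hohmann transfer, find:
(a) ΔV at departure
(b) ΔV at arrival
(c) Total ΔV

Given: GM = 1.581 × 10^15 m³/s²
r₁ = 2.76 Gm = 2.76 × 10^9 m
r₂ = 12.64 Gm = 1.264 × 10^10 m
GM = 1.581 × 10^15 m³/s²
Transfer ellipse: a_t = (r₁ + r₂)/2 = 7.7 × 10^9 m
Circular speed at r₁: v₁ = √(GM/r₁) = 756.853 m/s
Transfer speed at r₁ (periapsis): v₁ₜ = √(GM(2/r₁ − 1/a_t)) = 969.705 m/s
(a) ΔV₁ = v₁ₜ − v₁ = 212.852 m/s ≈ 212.9 m/s
Circular speed at r₂: v₂ = √(GM/r₂) = 353.665 m/s
Transfer speed at r₂ (apoapsis): v₂ₜ = √(GM(2/r₂ − 1/a_t)) = 211.739 m/s
(b) ΔV₂ = v₂ − v₂ₜ = 141.926 m/s ≈ 141.9 m/s
(c) ΔV_total = ΔV₁ + ΔV₂ = 354.778 m/s ≈ 354.8 m/s

Final answer:
(a) ΔV₁ = 212.9 m/s
(b) ΔV₂ = 141.9 m/s
(c) ΔV_total = 354.8 m/s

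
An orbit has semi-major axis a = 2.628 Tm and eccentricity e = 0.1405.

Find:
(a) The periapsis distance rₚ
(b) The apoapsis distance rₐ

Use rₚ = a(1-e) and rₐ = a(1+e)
a = 2.628 Tm = 2.628 × 10^12 m
e = 0.1405:  1 − e = 0.8595,  1 + e = 1.1405
(a) rₚ = a(1 − e) = 2.628 × 10^12 m × 0.8595 = 2.25877 × 10^12 m ≈ 2.259 Tm
(b) rₐ = a(1 + e) = 2.628 × 10^12 m × 1.1405 = 2.99723 × 10^12 m ≈ 2.997 Tm

Final answer:
(a) rₚ = 2.259 Tm
(b) rₐ = 2.997 Tm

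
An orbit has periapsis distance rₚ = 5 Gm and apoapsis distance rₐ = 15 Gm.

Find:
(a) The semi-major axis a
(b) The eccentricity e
rₚ = 5 Gm = 5 × 10^9 m
rₐ = 15 Gm = 1.5 × 10^10 m
(a) a = (rₚ + rₐ)/2 = 1 × 10^10 m ≈ 10 Gm
(b) e = (rₐ − rₚ)/(rₐ + rₚ) = (1 × 10^10) / (2 × 10^10) = 0.5

Final answer:
(a) a = 10 Gm
(b) e = 0.5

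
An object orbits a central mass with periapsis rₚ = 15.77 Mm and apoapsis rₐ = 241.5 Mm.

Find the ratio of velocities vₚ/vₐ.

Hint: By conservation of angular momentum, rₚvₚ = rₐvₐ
rₚ = 15.77 Mm = 1.577 × 10^7 m
rₐ = 241.5 Mm = 2.415 × 10^8 m
rₚvₚ = rₐvₐ  ⇒  vₚ/vₐ = rₐ/rₚ
vₚ/vₐ = (2.415 × 10^8) / (1.577 × 10^7) = 15.3139

Final answer: vₚ/vₐ = 15.31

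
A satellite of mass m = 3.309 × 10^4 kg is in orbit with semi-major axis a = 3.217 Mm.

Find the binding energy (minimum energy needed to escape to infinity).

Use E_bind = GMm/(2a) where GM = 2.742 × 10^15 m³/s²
a = 3.217 Mm = 3.217 × 10^6 m
GM = 2.742 × 10^15 m³/s²
m = 3.309 × 10^4 kg
GMm = 2.742 × 10^15 × 33090 = 9.07328 × 10^19 m³·kg/s²
2a = 6.434 × 10^6 m
E_bind = GMm/(2a) = 1.41021 × 10^13 J ≈ 14.1 TJ

Final answer: 14.1 TJ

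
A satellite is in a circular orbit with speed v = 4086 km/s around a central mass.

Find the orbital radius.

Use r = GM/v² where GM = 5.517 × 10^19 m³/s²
v = 4086 km/s = 4.086 × 10^6 m/s
GM = 5.517 × 10^19 m³/s²
v² = 1.66954 × 10^13 m²/s²
r = GM/v² = (5.517 × 10^19) / (1.66954 × 10^13) = 3.3045 × 10^6 m ≈ 3.305 Mm

Final answer: 3.305 Mm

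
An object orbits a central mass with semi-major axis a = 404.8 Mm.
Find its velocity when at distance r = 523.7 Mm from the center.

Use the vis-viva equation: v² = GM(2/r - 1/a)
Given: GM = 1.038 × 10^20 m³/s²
a = 404.8 Mm = 4.048 × 10^8 m
r = 523.7 Mm = 5.237 × 10^8 m
GM = 1.038 × 10^20 m³/s²
2/r − 1/a = 3.81898 × 10^-9 − 2.47036 × 10^-9 = 1.34862 × 10^-9 m⁻¹
v² = GM (2/r − 1/a) = 1.39987 × 10^11 m²/s²
v = 374149 m/s ≈ 374.1 km/s

Final answer: 374.1 km/s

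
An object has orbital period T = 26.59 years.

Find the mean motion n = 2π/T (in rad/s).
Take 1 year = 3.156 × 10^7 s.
T = 26.59 years = 8.3918 × 10^8 s
n = 2π / (8.3918 × 10^8 s) = 7.48729 × 10^-9 rad/s ≈ 7.487 × 10^-9 rad/s

Final answer: n = 7.487 × 10^-9 rad/s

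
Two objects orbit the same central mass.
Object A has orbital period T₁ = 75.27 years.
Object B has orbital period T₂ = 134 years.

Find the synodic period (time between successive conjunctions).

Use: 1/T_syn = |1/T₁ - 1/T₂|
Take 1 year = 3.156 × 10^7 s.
T₁ = 75.27 years = 2.37552 × 10^9 s
T₂ = 134 years = 4.22904 × 10^9 s
1/T₁ = 4.2096 × 10^-10 s⁻¹
1/T₂ = 2.3646 × 10^-10 s⁻¹
|1/T₁ − 1/T₂| = 1.845 × 10^-10 s⁻¹
T_syn = 1 / |1/T₁ − 1/T₂| = 5.42006 × 10^9 s ≈ 171.7 years

Final answer: T_syn = 171.7 years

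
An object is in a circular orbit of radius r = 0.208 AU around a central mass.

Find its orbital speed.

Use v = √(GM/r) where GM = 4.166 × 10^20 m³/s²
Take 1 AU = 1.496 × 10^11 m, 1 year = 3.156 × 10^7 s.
r = 0.208 AU = 3.11168 × 10^10 m
GM = 4.166 × 10^20 m³/s²
GM/r = (4.166 × 10^20) / (3.11168 × 10^10) = 1.33883 × 10^10 m²/s²
v = √(GM/r) = 115708 m/s ≈ 24.41 AU/year

Final answer: 24.41 AU/year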